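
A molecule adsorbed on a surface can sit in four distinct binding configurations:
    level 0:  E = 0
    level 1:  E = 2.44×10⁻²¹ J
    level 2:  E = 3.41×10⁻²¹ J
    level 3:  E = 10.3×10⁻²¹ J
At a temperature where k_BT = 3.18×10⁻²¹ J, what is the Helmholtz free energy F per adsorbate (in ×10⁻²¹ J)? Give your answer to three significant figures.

Eᵢ/kT = 0, 0.76730, 1.0723, 3.2390.
Z = Σ e^(−Eᵢ/kT) = e^(−0) + e^(−0.76730) + e^(−1.0723) + e^(−3.2390) = 1.0000 + 0.46426 + 0.34222 + 0.039203 = 1.8457.
F = −kT ln Z = −3.18 × ln(1.8457) = −3.18 × 0.61286 = -1.95 ×10⁻²¹ J.

-1.95 ×10⁻²¹ J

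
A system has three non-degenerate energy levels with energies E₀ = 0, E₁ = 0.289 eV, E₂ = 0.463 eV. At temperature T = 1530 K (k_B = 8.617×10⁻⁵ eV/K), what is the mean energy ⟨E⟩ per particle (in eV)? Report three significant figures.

0.0404 eV

k_BT = 8.617×10⁻⁵ × 1530 K = 0.13184 eV.
Eᵢ/kT = 0, 2.1921, 3.5118.
Z = Σ e^(−Eᵢ/kT) = e^(−0) + e^(−2.1921) + e^(−3.5118) = 1.0000 + 0.11168 + 0.029843 = 1.1415.
⟨E⟩ = Σ Eᵢ e^(−Eᵢ/kT) / Z = (0·1.0000 + 0.289·0.11168 + 0.463·0.029843) / 1.1415 = 0.0404 eV.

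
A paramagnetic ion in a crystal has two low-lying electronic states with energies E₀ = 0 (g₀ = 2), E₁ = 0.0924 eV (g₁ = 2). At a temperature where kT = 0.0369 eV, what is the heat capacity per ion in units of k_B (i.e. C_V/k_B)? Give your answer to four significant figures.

Eᵢ/kT = 0, 2.50407.
Z = Σ gᵢe^(−Eᵢ/kT) = 2·e^(−0) + 2·e^(−2.50407) = 2.00000 + 0.163503 = 2.16350.
⟨E⟩ = 0.00698298 eV, ⟨E²⟩ = 0.000645227 eV².
C_V/k_B = (⟨E²⟩ − ⟨E⟩²)/(kT)² = (0.000645227 − 0.0000487620)/0.00136161 = 0.4381.

0.4381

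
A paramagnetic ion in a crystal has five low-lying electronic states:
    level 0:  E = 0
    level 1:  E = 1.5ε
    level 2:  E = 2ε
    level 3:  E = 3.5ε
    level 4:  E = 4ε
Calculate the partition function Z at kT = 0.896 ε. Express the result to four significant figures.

Eᵢ/kT = 0, 1.67411, 2.23214, 3.90625, 4.46429.
Z = Σ e^(−Eᵢ/kT) = e^(−0) + e^(−1.67411) + e^(−2.23214) + e^(−3.90625) + e^(−4.46429) = 1.00000 + 0.187475 + 0.107299 + 0.0201158 + 0.0115129 = 1.32640.

Z = 1.326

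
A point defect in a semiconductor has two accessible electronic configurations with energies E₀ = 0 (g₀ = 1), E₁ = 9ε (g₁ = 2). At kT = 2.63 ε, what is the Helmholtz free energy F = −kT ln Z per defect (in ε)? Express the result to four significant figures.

-0.1663 ε

Eᵢ/kT = 0, 3.42205.
Z = Σ gᵢe^(−Eᵢ/kT) = 1·e^(−0) + 2·e^(−3.42205) = 1.00000 + 0.0652909 = 1.06529.
F = −kT ln Z = −2.63 × ln(1.06529) = −2.63 × 0.0632471 = -0.1663 ε.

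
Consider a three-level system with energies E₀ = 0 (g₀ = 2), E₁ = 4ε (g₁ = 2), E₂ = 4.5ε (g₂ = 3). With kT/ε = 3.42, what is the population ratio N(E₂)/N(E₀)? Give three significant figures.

n₂/n₀ = (g₂/g₀) exp[−(E₂−E₀)/kT] = (3/2) × exp(−(4.5ε)/(3.42ε)) = (3/2) × exp(-1.3158) = 0.402.

0.402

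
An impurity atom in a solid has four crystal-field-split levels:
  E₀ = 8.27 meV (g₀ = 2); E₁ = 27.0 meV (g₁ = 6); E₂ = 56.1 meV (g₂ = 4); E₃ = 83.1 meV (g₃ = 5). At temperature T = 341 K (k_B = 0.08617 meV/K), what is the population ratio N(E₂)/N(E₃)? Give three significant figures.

k_BT = 0.08617 × 341 K = 29.384 meV.
n₂/n₃ = (g₂/g₃) exp[−(E₂−E₃)/kT] = (4/5) × exp(−(-27.0 meV)/(29.384 meV)) = (4/5) × exp(0.91887) = 2.01.

2.01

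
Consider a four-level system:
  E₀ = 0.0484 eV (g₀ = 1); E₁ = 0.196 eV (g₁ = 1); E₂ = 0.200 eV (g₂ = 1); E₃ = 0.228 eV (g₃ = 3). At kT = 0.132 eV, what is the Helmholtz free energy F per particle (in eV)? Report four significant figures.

-0.06790 eV

Eᵢ/kT = 0.366667, 1.48485, 1.51515, 1.72727.
Z = Σ gᵢe^(−Eᵢ/kT) = 1·e^(−0.366667) + 1·e^(−1.48485) + 1·e^(−1.51515) + 3·e^(−1.72727) = 0.693040 + 0.226536 + 0.219775 + 0.533307 = 1.67266.
F = −kT ln Z = −0.132 × ln(1.67266) = −0.132 × 0.514415 = -0.06790 eV.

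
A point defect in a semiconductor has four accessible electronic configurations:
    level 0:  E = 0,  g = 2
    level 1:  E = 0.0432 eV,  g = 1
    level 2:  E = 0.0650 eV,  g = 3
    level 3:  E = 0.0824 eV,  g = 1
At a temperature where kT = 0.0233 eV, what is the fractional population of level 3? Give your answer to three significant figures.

Eᵢ/kT = 0, 1.8541, 2.7897, 3.5365.
Z = Σ gᵢe^(−Eᵢ/kT) = 2·e^(−0) + 1·e^(−1.8541) + 3·e^(−2.7897) + 1·e^(−3.5365) = 2.0000 + 0.15659 + 0.18432 + 0.029115 = 2.3700.
P₃ = g₃ e^(−E₃/kT) / Z = 0.029115/2.3700 = 0.0123.

0.0123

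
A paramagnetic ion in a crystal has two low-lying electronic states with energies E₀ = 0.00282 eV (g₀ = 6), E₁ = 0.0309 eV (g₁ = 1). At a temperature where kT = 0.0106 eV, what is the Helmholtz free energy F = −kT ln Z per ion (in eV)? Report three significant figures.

Eᵢ/kT = 0.26604, 2.9151.
Z = Σ gᵢe^(−Eᵢ/kT) = 6·e^(−0.26604) + 1·e^(−2.9151) = 4.5985 + 0.054199 = 4.6527.
F = −kT ln Z = −0.0106 × ln(4.6527) = −0.0106 × 1.5374 = -0.0163 eV.

-0.0163 eV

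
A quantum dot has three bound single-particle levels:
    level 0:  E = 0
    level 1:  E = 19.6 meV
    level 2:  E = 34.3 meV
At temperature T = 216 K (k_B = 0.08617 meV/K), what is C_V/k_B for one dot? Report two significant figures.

0.42

k_BT = 0.08617 × 216 K = 18.61 meV.
Eᵢ/kT = 0, 1.053, 1.843.
Z = Σ e^(−Eᵢ/kT) = e^(−0) + e^(−1.053) + e^(−1.843) = 1.000 + 0.3489 + 0.1583 = 1.507.
⟨E⟩ = 8.141 meV, ⟨E²⟩ = 212.5 meV².
C_V/k_B = (⟨E²⟩ − ⟨E⟩²)/(kT)² = (212.5 − 66.28)/346.3 = 0.42.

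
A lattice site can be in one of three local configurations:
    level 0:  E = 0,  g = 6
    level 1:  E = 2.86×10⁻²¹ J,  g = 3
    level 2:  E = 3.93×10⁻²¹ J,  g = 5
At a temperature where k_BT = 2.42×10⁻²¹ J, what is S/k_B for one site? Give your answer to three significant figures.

Eᵢ/kT = 0, 1.1818, 1.6240.
Z = Σ gᵢe^(−Eᵢ/kT) = 6·e^(−0) + 3·e^(−1.1818) + 5·e^(−1.6240) = 6.0000 + 0.92018 + 0.98554 = 7.9057.
⟨E⟩ = Σ EᵢPᵢ = 0.82281 ×10⁻²¹ J.
S/k_B = ln Z + ⟨E⟩/kT = ln(7.9057) + 0.82281/2.42 = 2.0676 + 0.34000 = 2.41.

2.41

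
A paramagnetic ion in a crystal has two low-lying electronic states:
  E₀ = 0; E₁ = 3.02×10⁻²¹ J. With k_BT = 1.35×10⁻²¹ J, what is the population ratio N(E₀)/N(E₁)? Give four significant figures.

9.366

n₀/n₁ = exp[−(E₀−E₁)/kT] = exp(−(-3.02 ×10⁻²¹ J)/(1.35 ×10⁻²¹ J)) = exp(2.23704) = 9.366.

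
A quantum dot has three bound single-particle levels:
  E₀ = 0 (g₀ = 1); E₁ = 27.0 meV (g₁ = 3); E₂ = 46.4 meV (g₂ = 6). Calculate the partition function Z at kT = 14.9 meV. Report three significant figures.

Z = 1.76

Eᵢ/kT = 0, 1.8121, 3.1141.
Z = Σ gᵢe^(−Eᵢ/kT) = 1·e^(−0) + 3·e^(−1.8121) + 6·e^(−3.1141) = 1.0000 + 0.48993 + 0.26651 = 1.7564.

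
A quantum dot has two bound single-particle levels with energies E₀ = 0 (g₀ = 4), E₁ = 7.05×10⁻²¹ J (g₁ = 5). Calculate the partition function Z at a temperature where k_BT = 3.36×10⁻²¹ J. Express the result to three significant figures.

Z = 4.61

Eᵢ/kT = 0, 2.0982.
Z = Σ gᵢe^(−Eᵢ/kT) = 4·e^(−0) + 5·e^(−2.0982) = 4.0000 + 0.61339 = 4.6134.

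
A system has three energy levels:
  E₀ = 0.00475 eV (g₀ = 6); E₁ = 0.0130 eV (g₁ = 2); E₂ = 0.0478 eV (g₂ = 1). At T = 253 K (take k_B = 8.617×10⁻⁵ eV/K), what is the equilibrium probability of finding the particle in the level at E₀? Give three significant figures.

k_BT = 8.617×10⁻⁵ × 253 K = 0.021801 eV.
Eᵢ/kT = 0.21788, 0.59630, 2.1926.
Z = Σ gᵢe^(−Eᵢ/kT) = 6·e^(−0.21788) + 2·e^(−0.59630) + 1·e^(−2.1926) = 4.8253 + 1.1017 + 0.11163 = 6.0386.
P₀ = g₀ e^(−E₀/kT) / Z = 4.8253/6.0386 = 0.799.

0.799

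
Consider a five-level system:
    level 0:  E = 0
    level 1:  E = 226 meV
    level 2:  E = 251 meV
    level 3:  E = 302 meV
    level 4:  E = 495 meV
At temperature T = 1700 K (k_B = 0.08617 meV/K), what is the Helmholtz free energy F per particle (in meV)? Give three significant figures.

k_BT = 0.08617 × 1700 K = 146.49 meV.
Eᵢ/kT = 0, 1.5428, 1.7134, 2.0616, 3.3791.
Z = Σ e^(−Eᵢ/kT) = e^(−0) + e^(−1.5428) + e^(−1.7134) + e^(−2.0616) + e^(−3.3791) = 1.0000 + 0.21378 + 0.18025 + 0.12725 + 0.034078 = 1.5554.
F = −kT ln Z = −146.49 × ln(1.5554) = −146.49 × 0.44173 = -64.7 meV.

-64.7 meV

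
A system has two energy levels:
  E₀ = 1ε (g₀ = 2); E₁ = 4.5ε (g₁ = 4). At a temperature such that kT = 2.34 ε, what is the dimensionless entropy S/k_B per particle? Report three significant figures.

1.53

Eᵢ/kT = 0.42735, 1.9231.
Z = Σ gᵢe^(−Eᵢ/kT) = 2·e^(−0.42735) + 4·e^(−1.9231) = 1.3045 + 0.58461 = 1.8891.
⟨E⟩ = Σ EᵢPᵢ = 2.0831 ε.
S/k_B = ln Z + ⟨E⟩/kT = ln(1.8891) + 2.0831/2.34 = 0.63610 + 0.89021 = 1.53.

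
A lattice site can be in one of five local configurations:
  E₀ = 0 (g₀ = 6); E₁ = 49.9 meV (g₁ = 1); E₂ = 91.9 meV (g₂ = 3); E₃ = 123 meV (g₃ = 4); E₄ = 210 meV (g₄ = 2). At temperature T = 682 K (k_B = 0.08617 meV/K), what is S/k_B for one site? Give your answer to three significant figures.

2.37

k_BT = 0.08617 × 682 K = 58.768 meV.
Eᵢ/kT = 0, 0.84910, 1.5638, 2.0930, 3.5734.
Z = Σ gᵢe^(−Eᵢ/kT) = 6·e^(−0) + 1·e^(−0.84910) + 3·e^(−1.5638) + 4·e^(−2.0930) + 2·e^(−3.5734) = 6.0000 + 0.42780 + 0.62802 + 0.49327 + 0.056121 = 7.6052.
⟨E⟩ = Σ EᵢPᵢ = 19.923 meV.
S/k_B = ln Z + ⟨E⟩/kT = ln(7.6052) + 19.923/58.768 = 2.0288 + 0.33901 = 2.37.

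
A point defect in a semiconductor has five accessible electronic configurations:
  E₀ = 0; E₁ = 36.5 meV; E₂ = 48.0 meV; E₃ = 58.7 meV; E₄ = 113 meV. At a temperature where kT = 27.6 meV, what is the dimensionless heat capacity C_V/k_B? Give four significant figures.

Eᵢ/kT = 0, 1.32246, 1.73913, 2.12681, 4.09420.
Z = Σ e^(−Eᵢ/kT) = e^(−0) + e^(−1.32246) + e^(−1.73913) + e^(−2.12681) + e^(−4.09420) = 1.00000 + 0.266479 + 0.175673 + 0.119217 + 0.0166691 = 1.57804.
⟨E⟩ = 17.1355 meV, ⟨E²⟩ = 876.657 meV².
C_V/k_B = (⟨E²⟩ − ⟨E⟩²)/(kT)² = (876.657 − 293.625)/761.760 = 0.7654.

0.7654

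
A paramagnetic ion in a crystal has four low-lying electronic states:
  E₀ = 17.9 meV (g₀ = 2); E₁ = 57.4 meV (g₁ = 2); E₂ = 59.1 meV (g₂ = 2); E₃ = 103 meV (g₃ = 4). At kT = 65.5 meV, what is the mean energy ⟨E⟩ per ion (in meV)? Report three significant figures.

52.2 meV

Eᵢ/kT = 0.27328, 0.87634, 0.90229, 1.5725.
Z = Σ gᵢe^(−Eᵢ/kT) = 2·e^(−0.27328) + 2·e^(−0.87634) + 2·e^(−0.90229) + 4·e^(−1.5725) = 1.5218 + 0.83261 + 0.81128 + 0.83010 = 3.9958.
⟨E⟩ = Σ Eᵢ gᵢe^(−Eᵢ/kT) / Z = (17.9·1.5218 + 57.4·0.83261 + 59.1·0.81128 + 103·0.83010) / 3.9958 = 52.2 meV.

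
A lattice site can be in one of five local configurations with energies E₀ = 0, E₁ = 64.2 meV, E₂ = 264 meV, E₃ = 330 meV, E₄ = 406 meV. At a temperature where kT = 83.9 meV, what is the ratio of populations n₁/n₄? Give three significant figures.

n₁/n₄ = exp[−(E₁−E₄)/kT] = exp(−(-341.8 meV)/(83.9 meV)) = exp(4.0739) = 58.8.

58.8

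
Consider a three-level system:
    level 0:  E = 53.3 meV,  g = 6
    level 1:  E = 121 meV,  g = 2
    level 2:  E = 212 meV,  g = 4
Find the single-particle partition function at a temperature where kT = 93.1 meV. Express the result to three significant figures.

Z = 4.34

Eᵢ/kT = 0.57250, 1.2997, 2.2771.
Z = Σ gᵢe^(−Eᵢ/kT) = 6·e^(−0.57250) + 2·e^(−1.2997) + 4·e^(−2.2771) = 3.3847 + 0.54523 + 0.41033 = 4.3403.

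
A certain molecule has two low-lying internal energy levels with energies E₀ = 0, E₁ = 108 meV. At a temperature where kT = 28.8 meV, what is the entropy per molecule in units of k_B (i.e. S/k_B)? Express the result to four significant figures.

Eᵢ/kT = 0, 3.75000.
Z = Σ e^(−Eᵢ/kT) = e^(−0) + e^(−3.75000) = 1.00000 + 0.0235177 = 1.02352.
⟨E⟩ = Σ EᵢPᵢ = 2.48155 meV.
S/k_B = ln Z + ⟨E⟩/kT = ln(1.02352) + 2.48155/28.8 = 0.0232477 + 0.0861649 = 0.1094.

0.1094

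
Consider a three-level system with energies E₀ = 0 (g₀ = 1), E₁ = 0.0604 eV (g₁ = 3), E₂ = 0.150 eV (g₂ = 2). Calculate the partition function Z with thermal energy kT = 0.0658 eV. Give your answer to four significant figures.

Eᵢ/kT = 0, 0.917933, 2.27964.
Z = Σ gᵢe^(−Eᵢ/kT) = 1·e^(−0) + 3·e^(−0.917933) + 2·e^(−2.27964) = 1.00000 + 1.19803 + 0.204642 = 2.40267.

Z = 2.403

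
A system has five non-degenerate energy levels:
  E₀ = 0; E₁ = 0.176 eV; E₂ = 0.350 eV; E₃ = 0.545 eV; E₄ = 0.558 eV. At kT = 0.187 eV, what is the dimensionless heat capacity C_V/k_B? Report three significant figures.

Eᵢ/kT = 0, 0.94118, 1.8717, 2.9144, 2.9840.
Z = Σ e^(−Eᵢ/kT) = e^(−0) + e^(−0.94118) + e^(−1.8717) + e^(−2.9144) + e^(−2.9840) = 1.0000 + 0.39017 + 0.15386 + 0.054237 + 0.050590 = 1.6489.
⟨E⟩ = 0.10935 eV, ⟨E²⟩ = 0.038083 eV².
C_V/k_B = (⟨E²⟩ − ⟨E⟩²)/(kT)² = (0.038083 − 0.011957)/0.034969 = 0.747.

0.747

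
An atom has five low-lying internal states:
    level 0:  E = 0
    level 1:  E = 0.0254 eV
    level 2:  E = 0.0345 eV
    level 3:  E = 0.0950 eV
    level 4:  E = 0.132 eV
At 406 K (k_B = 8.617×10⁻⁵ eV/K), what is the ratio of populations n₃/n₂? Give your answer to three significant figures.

k_BT = 8.617×10⁻⁵ × 406 K = 0.034985 eV.
n₃/n₂ = exp[−(E₃−E₂)/kT] = exp(−(0.0605 eV)/(0.034985 eV)) = exp(-1.7293) = 0.177.

0.177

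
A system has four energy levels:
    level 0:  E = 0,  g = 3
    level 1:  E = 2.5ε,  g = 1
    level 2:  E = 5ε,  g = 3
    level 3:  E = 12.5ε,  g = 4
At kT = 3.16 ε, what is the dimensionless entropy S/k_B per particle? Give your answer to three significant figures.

1.82

Eᵢ/kT = 0, 0.79114, 1.5823, 3.9557.
Z = Σ gᵢe^(−Eᵢ/kT) = 3·e^(−0) + 1·e^(−0.79114) + 3·e^(−1.5823) + 4·e^(−3.9557) = 3.0000 + 0.45333 + 0.61651 + 0.076581 = 4.1464.
⟨E⟩ = Σ EᵢPᵢ = 1.2476 ε.
S/k_B = ln Z + ⟨E⟩/kT = ln(4.1464) + 1.2476/3.16 = 1.4222 + 0.39481 = 1.82.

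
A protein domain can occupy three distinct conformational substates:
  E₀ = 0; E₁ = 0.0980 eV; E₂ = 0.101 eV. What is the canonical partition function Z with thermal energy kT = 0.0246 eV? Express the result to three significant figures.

Z = 1.04

Eᵢ/kT = 0, 3.9837, 4.1057.
Z = Σ e^(−Eᵢ/kT) = e^(−0) + e^(−3.9837) + e^(−4.1057) = 1.0000 + 0.018617 + 0.016478 = 1.0351.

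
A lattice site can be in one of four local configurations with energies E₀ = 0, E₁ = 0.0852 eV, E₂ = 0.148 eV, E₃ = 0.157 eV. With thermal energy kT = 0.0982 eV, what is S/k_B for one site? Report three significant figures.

Eᵢ/kT = 0, 0.86762, 1.5071, 1.5988.
Z = Σ e^(−Eᵢ/kT) = e^(−0) + e^(−0.86762) + e^(−1.5071) + e^(−1.5988) = 1.0000 + 0.41995 + 0.22155 + 0.20214 = 1.8436.
⟨E⟩ = Σ EᵢPᵢ = 0.054407 eV.
S/k_B = ln Z + ⟨E⟩/kT = ln(1.8436) + 0.054407/0.0982 = 0.61172 + 0.55404 = 1.17.

1.17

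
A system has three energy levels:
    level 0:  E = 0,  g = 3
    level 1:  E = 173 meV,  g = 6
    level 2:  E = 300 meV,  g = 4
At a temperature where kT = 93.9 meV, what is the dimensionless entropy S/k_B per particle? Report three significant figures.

1.97

Eᵢ/kT = 0, 1.8424, 3.1949.
Z = Σ gᵢe^(−Eᵢ/kT) = 3·e^(−0) + 6·e^(−1.8424) + 4·e^(−3.1949) = 3.0000 + 0.95062 + 0.16388 = 4.1145.
⟨E⟩ = Σ EᵢPᵢ = 51.919 meV.
S/k_B = ln Z + ⟨E⟩/kT = ln(4.1145) + 51.919/93.9 = 1.4145 + 0.55292 = 1.97.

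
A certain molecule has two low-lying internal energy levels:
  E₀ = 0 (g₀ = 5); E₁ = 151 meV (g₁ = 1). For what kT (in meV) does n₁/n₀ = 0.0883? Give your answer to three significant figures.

n₁/n₀ = (g₁/g₀) exp[−(E₁−E₀)/kT] = 0.0883.
⇒ (E₁−E₀)/kT = ln((1/5)/0.0883) = ln(2.2650) = 0.81757.
kT = 151 meV / 0.81757 = 185 meV.

185 meV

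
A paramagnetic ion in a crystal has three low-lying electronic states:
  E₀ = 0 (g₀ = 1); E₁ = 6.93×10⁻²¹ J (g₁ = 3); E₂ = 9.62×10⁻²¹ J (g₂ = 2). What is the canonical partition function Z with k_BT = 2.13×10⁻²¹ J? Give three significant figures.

Z = 1.14

Eᵢ/kT = 0, 3.2535, 4.5164.
Z = Σ gᵢe^(−Eᵢ/kT) = 1·e^(−0) + 3·e^(−3.2535) + 2·e^(−4.5164) = 1.0000 + 0.11592 + 0.021857 = 1.1378.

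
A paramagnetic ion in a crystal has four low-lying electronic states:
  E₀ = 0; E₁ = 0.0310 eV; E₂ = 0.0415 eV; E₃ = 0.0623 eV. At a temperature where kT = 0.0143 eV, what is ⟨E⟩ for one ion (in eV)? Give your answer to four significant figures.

0.005604 eV

Eᵢ/kT = 0, 2.16783, 2.90210, 4.35664.
Z = Σ e^(−Eᵢ/kT) = e^(−0) + e^(−2.16783) + e^(−2.90210) + e^(−4.35664) = 1.00000 + 0.114426 + 0.0549078 + 0.0128214 = 1.18216.
⟨E⟩ = Σ Eᵢ e^(−Eᵢ/kT) / Z = (0·1.00000 + 0.0310·0.114426 + 0.0415·0.0549078 + 0.0623·0.0128214) / 1.18216 = 0.005604 eV.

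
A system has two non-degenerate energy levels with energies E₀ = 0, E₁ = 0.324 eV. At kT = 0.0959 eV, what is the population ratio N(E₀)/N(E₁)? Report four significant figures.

n₀/n₁ = exp[−(E₀−E₁)/kT] = exp(−(-0.324 eV)/(0.0959 eV)) = exp(3.37852) = 29.33.

29.33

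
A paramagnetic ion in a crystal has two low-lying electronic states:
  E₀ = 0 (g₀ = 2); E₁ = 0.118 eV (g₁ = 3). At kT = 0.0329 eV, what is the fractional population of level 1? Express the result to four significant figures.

Eᵢ/kT = 0, 3.58663.
Z = Σ gᵢe^(−Eᵢ/kT) = 2·e^(−0) + 3·e^(−3.58663) = 2.00000 + 0.0830745 = 2.08307.
P₁ = g₁ e^(−E₁/kT) / Z = 0.0830745/2.08307 = 0.03988.

0.03988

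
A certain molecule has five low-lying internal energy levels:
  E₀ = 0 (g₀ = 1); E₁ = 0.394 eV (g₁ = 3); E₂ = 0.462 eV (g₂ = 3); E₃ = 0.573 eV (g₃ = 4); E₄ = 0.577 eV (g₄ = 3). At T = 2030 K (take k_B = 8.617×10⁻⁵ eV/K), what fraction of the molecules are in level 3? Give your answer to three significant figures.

0.0844

k_BT = 8.617×10⁻⁵ × 2030 K = 0.17493 eV.
Eᵢ/kT = 0, 2.2523, 2.6411, 3.2756, 3.2985.
Z = Σ gᵢe^(−Eᵢ/kT) = 1·e^(−0) + 3·e^(−2.2523) + 3·e^(−2.6411) + 4·e^(−3.2756) + 3·e^(−3.2985) = 1.0000 + 0.31547 + 0.21385 + 0.15118 + 0.11082 = 1.7913.
P₃ = g₃ e^(−E₃/kT) / Z = 0.15118/1.7913 = 0.0844.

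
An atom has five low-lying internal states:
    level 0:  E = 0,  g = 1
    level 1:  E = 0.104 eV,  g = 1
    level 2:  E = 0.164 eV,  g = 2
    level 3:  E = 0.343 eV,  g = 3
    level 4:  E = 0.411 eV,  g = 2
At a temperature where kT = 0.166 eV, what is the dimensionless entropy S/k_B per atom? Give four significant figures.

1.843

Eᵢ/kT = 0, 0.626506, 0.987952, 2.06627, 2.47590.
Z = Σ gᵢe^(−Eᵢ/kT) = 1·e^(−0) + 1·e^(−0.626506) + 2·e^(−0.987952) + 3·e^(−2.06627) + 2·e^(−2.47590) = 1.00000 + 0.534456 + 0.744677 + 0.379972 + 0.168175 = 2.82728.
⟨E⟩ = Σ EᵢPᵢ = 0.133401 eV.
S/k_B = ln Z + ⟨E⟩/kT = ln(2.82728) + 0.133401/0.166 = 1.03932 + 0.803620 = 1.843.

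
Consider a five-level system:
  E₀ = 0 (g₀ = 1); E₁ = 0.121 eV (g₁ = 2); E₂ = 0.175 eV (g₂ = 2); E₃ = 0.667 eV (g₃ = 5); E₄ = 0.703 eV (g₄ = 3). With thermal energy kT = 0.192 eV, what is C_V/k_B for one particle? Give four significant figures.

0.7736

Eᵢ/kT = 0, 0.630208, 0.911458, 3.47396, 3.66146.
Z = Σ gᵢe^(−Eᵢ/kT) = 1·e^(−0) + 2·e^(−0.630208) + 2·e^(−0.911458) + 5·e^(−3.47396) + 3·e^(−3.66146) = 1.00000 + 1.06496 + 0.803876 + 0.154970 + 0.0770849 = 3.10089.
⟨E⟩ = 0.137733 eV, ⟨E²⟩ = 0.0474868 eV².
C_V/k_B = (⟨E²⟩ − ⟨E⟩²)/(kT)² = (0.0474868 − 0.0189704)/0.0368640 = 0.7736.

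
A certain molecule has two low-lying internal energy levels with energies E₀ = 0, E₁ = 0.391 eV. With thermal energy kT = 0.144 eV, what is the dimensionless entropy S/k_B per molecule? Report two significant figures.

Eᵢ/kT = 0, 2.715.
Z = Σ e^(−Eᵢ/kT) = e^(−0) + e^(−2.715) = 1.000 + 0.06620 = 1.066.
⟨E⟩ = Σ EᵢPᵢ = 0.02428 eV.
S/k_B = ln Z + ⟨E⟩/kT = ln(1.066) + 0.02428/0.144 = 0.06391 + 0.1686 = 0.23.

0.23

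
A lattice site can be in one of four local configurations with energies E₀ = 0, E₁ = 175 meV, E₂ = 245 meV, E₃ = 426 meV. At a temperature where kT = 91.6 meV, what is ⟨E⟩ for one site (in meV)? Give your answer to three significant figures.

Eᵢ/kT = 0, 1.9105, 2.6747, 4.6507.
Z = Σ e^(−Eᵢ/kT) = e^(−0) + e^(−1.9105) + e^(−2.6747) + e^(−4.6507) = 1.0000 + 0.14801 + 0.068928 + 0.0095549 = 1.2265.
⟨E⟩ = Σ Eᵢ e^(−Eᵢ/kT) / Z = (0·1.0000 + 175·0.14801 + 245·0.068928 + 426·0.0095549) / 1.2265 = 38.2 meV.

38.2 meV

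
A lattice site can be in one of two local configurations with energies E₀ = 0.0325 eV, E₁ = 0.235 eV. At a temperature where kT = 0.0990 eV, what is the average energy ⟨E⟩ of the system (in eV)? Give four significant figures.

0.05569 eV

Eᵢ/kT = 0.328283, 2.37374.
Z = Σ e^(−Eᵢ/kT) = e^(−0.328283) + e^(−2.37374) = 0.720159 + 0.0931318 = 0.813291.
⟨E⟩ = Σ Eᵢ e^(−Eᵢ/kT) / Z = (0.0325·0.720159 + 0.235·0.0931318) / 0.813291 = 0.05569 eV.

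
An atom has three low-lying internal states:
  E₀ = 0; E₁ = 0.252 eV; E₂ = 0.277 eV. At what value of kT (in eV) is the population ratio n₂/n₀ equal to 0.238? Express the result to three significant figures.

0.193 eV

n₂/n₀ = exp[−(E₂−E₀)/kT] = 0.238.
⇒ (E₂−E₀)/kT = ln(1/0.238) = ln(4.2017) = 1.4355.
kT = 0.277 eV / 1.4355 = 0.193 eV.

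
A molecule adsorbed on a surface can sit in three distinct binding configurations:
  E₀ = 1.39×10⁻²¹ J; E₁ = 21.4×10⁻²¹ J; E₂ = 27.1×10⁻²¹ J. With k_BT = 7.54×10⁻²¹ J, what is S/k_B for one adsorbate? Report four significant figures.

Eᵢ/kT = 0.184350, 2.83820, 3.59416.
Z = Σ e^(−Eᵢ/kT) = e^(−0.184350) + e^(−2.83820) + e^(−3.59416) = 0.831645 + 0.0585309 + 0.0274838 = 0.917660.
⟨E⟩ = Σ EᵢPᵢ = 3.43630 ×10⁻²¹ J.
S/k_B = ln Z + ⟨E⟩/kT = ln(0.917660) + 3.43630/7.54 = -0.0859283 + 0.455743 = 0.3698.

0.3698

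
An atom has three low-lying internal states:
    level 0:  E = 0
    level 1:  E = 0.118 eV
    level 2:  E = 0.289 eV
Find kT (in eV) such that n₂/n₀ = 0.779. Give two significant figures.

1.2 eV

n₂/n₀ = exp[−(E₂−E₀)/kT] = 0.779.
⇒ (E₂−E₀)/kT = ln(1/0.779) = ln(1.284) = 0.2500.
kT = 0.289 eV / 0.2500 = 1.2 eV.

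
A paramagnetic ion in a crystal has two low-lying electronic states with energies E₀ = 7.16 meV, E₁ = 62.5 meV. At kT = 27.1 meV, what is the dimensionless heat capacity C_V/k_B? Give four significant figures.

Eᵢ/kT = 0.264207, 2.30627.
Z = Σ e^(−Eᵢ/kT) = e^(−0.264207) + e^(−2.30627) = 0.767815 + 0.0996322 = 0.867447.
⟨E⟩ = 13.5162 meV, ⟨E²⟩ = 494.037 meV².
C_V/k_B = (⟨E²⟩ − ⟨E⟩²)/(kT)² = (494.037 − 182.688)/734.410 = 0.4239.

0.4239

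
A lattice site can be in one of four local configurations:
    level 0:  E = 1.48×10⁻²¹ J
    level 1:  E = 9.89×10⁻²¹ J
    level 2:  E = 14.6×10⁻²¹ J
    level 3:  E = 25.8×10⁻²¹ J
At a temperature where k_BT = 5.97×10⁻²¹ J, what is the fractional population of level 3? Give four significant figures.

0.01240

Eᵢ/kT = 0.247906, 1.65662, 2.44556, 4.32161.
Z = Σ e^(−Eᵢ/kT) = e^(−0.247906) + e^(−1.65662) + e^(−2.44556) + e^(−4.32161) = 0.780433 + 0.190783 + 0.0866776 + 0.0132785 = 1.07117.
P₃ = e^(−E₃/kT) / Z = 0.0132785/1.07117 = 0.01240.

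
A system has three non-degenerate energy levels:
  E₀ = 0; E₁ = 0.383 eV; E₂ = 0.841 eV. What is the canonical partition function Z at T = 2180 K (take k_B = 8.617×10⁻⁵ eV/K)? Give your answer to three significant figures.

Z = 1.14

k_BT = 8.617×10⁻⁵ × 2180 K = 0.18785 eV.
Eᵢ/kT = 0, 2.0389, 4.4770.
Z = Σ e^(−Eᵢ/kT) = e^(−0) + e^(−2.0389) + e^(−4.4770) = 1.0000 + 0.13017 + 0.011367 = 1.1415.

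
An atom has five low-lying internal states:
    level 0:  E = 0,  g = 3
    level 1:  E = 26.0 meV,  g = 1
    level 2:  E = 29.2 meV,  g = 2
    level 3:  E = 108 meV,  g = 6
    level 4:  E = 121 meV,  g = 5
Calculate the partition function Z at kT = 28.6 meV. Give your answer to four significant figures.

Z = 4.334

Eᵢ/kT = 0, 0.909091, 1.02098, 3.77622, 4.23077.
Z = Σ gᵢe^(−Eᵢ/kT) = 3·e^(−0) + 1·e^(−0.909091) + 2·e^(−1.02098) + 6·e^(−3.77622) + 5·e^(−4.23077) = 3.00000 + 0.402890 + 0.720483 + 0.137455 + 0.0727059 = 4.33353.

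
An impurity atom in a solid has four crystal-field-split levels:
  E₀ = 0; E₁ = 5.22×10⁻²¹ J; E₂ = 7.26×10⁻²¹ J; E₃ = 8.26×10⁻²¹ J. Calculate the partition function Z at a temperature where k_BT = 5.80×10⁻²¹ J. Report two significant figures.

Eᵢ/kT = 0, 0.9000, 1.252, 1.424.
Z = Σ e^(−Eᵢ/kT) = e^(−0) + e^(−0.9000) + e^(−1.252) + e^(−1.424) = 1.000 + 0.4066 + 0.2859 + 0.2407 = 1.933.

Z = 1.9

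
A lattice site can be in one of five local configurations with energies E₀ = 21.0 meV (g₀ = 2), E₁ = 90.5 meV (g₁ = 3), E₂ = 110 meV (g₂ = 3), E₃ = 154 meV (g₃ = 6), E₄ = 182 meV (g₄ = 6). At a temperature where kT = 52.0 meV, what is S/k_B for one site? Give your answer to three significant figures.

2.39

Eᵢ/kT = 0.40385, 1.7404, 2.1154, 2.9615, 3.5000.
Z = Σ gᵢe^(−Eᵢ/kT) = 2·e^(−0.40385) + 3·e^(−1.7404) + 3·e^(−2.1154) + 6·e^(−2.9615) + 6·e^(−3.5000) = 1.3355 + 0.52635 + 0.36176 + 0.31045 + 0.18118 = 2.7152.
⟨E⟩ = Σ EᵢPᵢ = 72.281 meV.
S/k_B = ln Z + ⟨E⟩/kT = ln(2.7152) + 72.281/52.0 = 0.99887 + 1.3900 = 2.39.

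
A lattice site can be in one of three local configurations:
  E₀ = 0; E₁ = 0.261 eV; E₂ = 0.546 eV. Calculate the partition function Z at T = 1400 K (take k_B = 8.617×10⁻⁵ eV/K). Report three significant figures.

k_BT = 8.617×10⁻⁵ × 1400 K = 0.12064 eV.
Eᵢ/kT = 0, 2.1635, 4.5259.
Z = Σ e^(−Eᵢ/kT) = e^(−0) + e^(−2.1635) + e^(−4.5259) = 1.0000 + 0.11492 + 0.010825 = 1.1257.

Z = 1.13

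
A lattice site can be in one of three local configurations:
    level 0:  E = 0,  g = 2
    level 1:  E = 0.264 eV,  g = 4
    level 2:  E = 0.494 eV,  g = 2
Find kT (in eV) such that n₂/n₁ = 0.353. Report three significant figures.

0.661 eV

n₂/n₁ = (g₂/g₁) exp[−(E₂−E₁)/kT] = 0.353.
⇒ (E₂−E₁)/kT = ln((2/4)/0.353) = ln(1.4164) = 0.34812.
kT = 0.230 eV / 0.34812 = 0.661 eV.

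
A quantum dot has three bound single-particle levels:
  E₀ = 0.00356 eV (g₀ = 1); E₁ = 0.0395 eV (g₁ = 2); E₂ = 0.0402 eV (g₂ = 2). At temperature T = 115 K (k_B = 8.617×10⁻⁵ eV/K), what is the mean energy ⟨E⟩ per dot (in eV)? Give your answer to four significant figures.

0.006941 eV

k_BT = 8.617×10⁻⁵ × 115 K = 0.00990955 eV.
Eᵢ/kT = 0.359249, 3.98605, 4.05669.
Z = Σ gᵢe^(−Eᵢ/kT) = 1·e^(−0.359249) + 2·e^(−3.98605) + 2·e^(−4.05669) = 0.698200 + 0.0371459 + 0.0346124 = 0.769958.
⟨E⟩ = Σ Eᵢ gᵢe^(−Eᵢ/kT) / Z = (0.00356·0.698200 + 0.0395·0.0371459 + 0.0402·0.0346124) / 0.769958 = 0.006941 eV.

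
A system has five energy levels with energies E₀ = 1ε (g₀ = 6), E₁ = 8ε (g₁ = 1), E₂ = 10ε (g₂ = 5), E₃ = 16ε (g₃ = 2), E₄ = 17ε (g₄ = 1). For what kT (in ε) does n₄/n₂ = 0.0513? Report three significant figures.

5.14 ε

n₄/n₂ = (g₄/g₂) exp[−(E₄−E₂)/kT] = 0.0513.
⇒ (E₄−E₂)/kT = ln((1/5)/0.0513) = ln(3.8986) = 1.3606.
kT = 7ε / 1.3606 = 5.14 ε.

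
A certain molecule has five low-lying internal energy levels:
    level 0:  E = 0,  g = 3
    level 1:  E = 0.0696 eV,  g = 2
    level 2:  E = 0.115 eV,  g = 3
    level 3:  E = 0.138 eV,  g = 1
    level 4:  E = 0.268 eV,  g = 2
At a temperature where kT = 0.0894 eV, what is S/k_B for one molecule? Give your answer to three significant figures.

Eᵢ/kT = 0, 0.77852, 1.2864, 1.5436, 2.9978.
Z = Σ gᵢe^(−Eᵢ/kT) = 3·e^(−0) + 2·e^(−0.77852) + 3·e^(−1.2864) + 1·e^(−1.5436) + 2·e^(−2.9978) = 3.0000 + 0.91817 + 0.82879 + 0.21361 + 0.099793 = 5.0604.
⟨E⟩ = Σ EᵢPᵢ = 0.042573 eV.
S/k_B = ln Z + ⟨E⟩/kT = ln(5.0604) + 0.042573/0.0894 = 1.6214 + 0.47621 = 2.10.

2.10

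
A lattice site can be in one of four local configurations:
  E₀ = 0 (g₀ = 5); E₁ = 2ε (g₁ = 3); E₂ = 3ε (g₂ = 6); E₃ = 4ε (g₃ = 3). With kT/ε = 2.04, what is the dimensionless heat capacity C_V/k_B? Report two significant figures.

Eᵢ/kT = 0, 0.9804, 1.471, 1.961.
Z = Σ gᵢe^(−Eᵢ/kT) = 5·e^(−0) + 3·e^(−0.9804) + 6·e^(−1.471) + 3·e^(−1.961) = 5.000 + 1.125 + 1.378 + 0.4222 = 7.925.
⟨E⟩ = 1.019 ε, ⟨E²⟩ = 2.985 ε².
C_V/k_B = (⟨E²⟩ − ⟨E⟩²)/(kT)² = (2.985 − 1.038)/4.162 = 0.47.

0.47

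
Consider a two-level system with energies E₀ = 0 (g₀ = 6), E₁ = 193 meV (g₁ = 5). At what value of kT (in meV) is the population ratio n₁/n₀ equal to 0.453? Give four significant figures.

316.6 meV

n₁/n₀ = (g₁/g₀) exp[−(E₁−E₀)/kT] = 0.453.
⇒ (E₁−E₀)/kT = ln((5/6)/0.453) = ln(1.83959) = 0.609543.
kT = 193 meV / 0.609543 = 316.6 meV.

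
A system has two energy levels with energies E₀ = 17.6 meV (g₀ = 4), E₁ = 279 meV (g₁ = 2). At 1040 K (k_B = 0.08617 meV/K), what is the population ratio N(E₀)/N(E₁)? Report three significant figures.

k_BT = 0.08617 × 1040 K = 89.617 meV.
n₀/n₁ = (g₀/g₁) exp[−(E₀−E₁)/kT] = (4/2) × exp(−(-261.4 meV)/(89.617 meV)) = (4/2) × exp(2.9169) = 37.0.

37.0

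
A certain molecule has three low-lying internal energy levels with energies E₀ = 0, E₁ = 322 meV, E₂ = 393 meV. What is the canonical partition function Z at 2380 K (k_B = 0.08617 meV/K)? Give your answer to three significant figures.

k_BT = 0.08617 × 2380 K = 205.08 meV.
Eᵢ/kT = 0, 1.5701, 1.9163.
Z = Σ e^(−Eᵢ/kT) = e^(−0) + e^(−1.5701) + e^(−1.9163) = 1.0000 + 0.20802 + 0.14715 = 1.3552.

Z = 1.36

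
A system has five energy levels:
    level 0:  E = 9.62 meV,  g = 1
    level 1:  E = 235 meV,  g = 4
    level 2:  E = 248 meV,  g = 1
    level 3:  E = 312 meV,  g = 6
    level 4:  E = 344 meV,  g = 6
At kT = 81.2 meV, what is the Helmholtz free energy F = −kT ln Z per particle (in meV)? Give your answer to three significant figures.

Eᵢ/kT = 0.11847, 2.8941, 3.0542, 3.8424, 4.2365.
Z = Σ gᵢe^(−Eᵢ/kT) = 1·e^(−0.11847) + 4·e^(−2.8941) + 1·e^(−3.0542) + 6·e^(−3.8424) + 6·e^(−4.2365) = 0.88828 + 0.22140 + 0.047160 + 0.12865 + 0.086749 = 1.3722.
F = −kT ln Z = −81.2 × ln(1.3722) = −81.2 × 0.31642 = -25.7 meV.

-25.7 meV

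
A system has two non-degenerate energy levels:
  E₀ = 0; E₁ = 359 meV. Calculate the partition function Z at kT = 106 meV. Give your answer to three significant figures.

Z = 1.03

Eᵢ/kT = 0, 3.3868.
Z = Σ e^(−Eᵢ/kT) = e^(−0) + e^(−3.3868) = 1.0000 + 0.033817 = 1.0338.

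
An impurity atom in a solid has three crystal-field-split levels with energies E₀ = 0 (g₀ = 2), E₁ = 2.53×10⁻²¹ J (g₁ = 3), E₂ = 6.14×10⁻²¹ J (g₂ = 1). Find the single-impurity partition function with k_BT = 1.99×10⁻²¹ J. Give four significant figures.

Z = 2.887

Eᵢ/kT = 0, 1.27136, 3.08543.
Z = Σ gᵢe^(−Eᵢ/kT) = 2·e^(−0) + 3·e^(−1.27136) + 1·e^(−3.08543) = 2.00000 + 0.841350 + 0.0457104 = 2.88706.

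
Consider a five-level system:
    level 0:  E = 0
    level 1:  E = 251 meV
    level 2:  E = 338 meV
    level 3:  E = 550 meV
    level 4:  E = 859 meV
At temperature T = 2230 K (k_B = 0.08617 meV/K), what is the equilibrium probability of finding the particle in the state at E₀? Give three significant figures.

k_BT = 0.08617 × 2230 K = 192.16 meV.
Eᵢ/kT = 0, 1.3062, 1.7590, 2.8622, 4.4702.
Z = Σ e^(−Eᵢ/kT) = e^(−0) + e^(−1.3062) + e^(−1.7590) + e^(−2.8622) + e^(−4.4702) = 1.0000 + 0.27085 + 0.17222 + 0.057143 + 0.011445 = 1.5117.
P₀ = e^(−E₀/kT) / Z = 1.0000/1.5117 = 0.662.

0.662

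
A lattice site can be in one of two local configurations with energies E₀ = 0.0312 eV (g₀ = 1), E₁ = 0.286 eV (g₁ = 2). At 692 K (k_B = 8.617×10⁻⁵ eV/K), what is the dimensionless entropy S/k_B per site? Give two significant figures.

k_BT = 8.617×10⁻⁵ × 692 K = 0.05963 eV.
Eᵢ/kT = 0.5232, 4.796.
Z = Σ gᵢe^(−Eᵢ/kT) = 1·e^(−0.5232) + 2·e^(−4.796) = 0.5926 + 0.01653 = 0.6091.
⟨E⟩ = Σ EᵢPᵢ = 0.03812 eV.
S/k_B = ln Z + ⟨E⟩/kT = ln(0.6091) + 0.03812/0.05963 = -0.4958 + 0.6393 = 0.14.

0.14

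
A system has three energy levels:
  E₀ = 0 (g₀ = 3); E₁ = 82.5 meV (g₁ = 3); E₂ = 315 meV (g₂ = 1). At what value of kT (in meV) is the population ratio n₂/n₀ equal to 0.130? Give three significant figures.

335 meV

n₂/n₀ = (g₂/g₀) exp[−(E₂−E₀)/kT] = 0.130.
⇒ (E₂−E₀)/kT = ln((1/3)/0.130) = ln(2.5641) = 0.94161.
kT = 315 meV / 0.94161 = 335 meV.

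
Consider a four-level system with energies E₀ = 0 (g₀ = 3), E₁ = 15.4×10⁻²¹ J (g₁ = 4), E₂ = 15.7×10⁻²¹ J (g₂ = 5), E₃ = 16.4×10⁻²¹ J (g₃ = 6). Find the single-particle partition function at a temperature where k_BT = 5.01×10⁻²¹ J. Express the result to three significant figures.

Z = 3.63

Eᵢ/kT = 0, 3.0739, 3.1337, 3.2735.
Z = Σ gᵢe^(−Eᵢ/kT) = 3·e^(−0) + 4·e^(−3.0739) + 5·e^(−3.1337) + 6·e^(−3.2735) = 3.0000 + 0.18496 + 0.21778 + 0.22724 = 3.6300.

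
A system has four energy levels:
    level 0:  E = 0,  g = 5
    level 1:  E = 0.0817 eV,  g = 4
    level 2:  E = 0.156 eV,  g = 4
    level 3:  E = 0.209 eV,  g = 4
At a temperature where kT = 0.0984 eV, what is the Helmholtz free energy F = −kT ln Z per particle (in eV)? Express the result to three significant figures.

Eᵢ/kT = 0, 0.83028, 1.5854, 2.1240.
Z = Σ gᵢe^(−Eᵢ/kT) = 5·e^(−0) + 4·e^(−0.83028) + 4·e^(−1.5854) + 4·e^(−2.1240) = 5.0000 + 1.7437 + 0.81946 + 0.47821 = 8.0414.
F = −kT ln Z = −0.0984 × ln(8.0414) = −0.0984 × 2.0846 = -0.205 eV.

-0.205 eV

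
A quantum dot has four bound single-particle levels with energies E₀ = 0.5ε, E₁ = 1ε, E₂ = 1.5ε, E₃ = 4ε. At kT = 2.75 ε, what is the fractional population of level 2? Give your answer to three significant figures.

Eᵢ/kT = 0.18182, 0.36364, 0.54545, 1.4545.
Z = Σ e^(−Eᵢ/kT) = e^(−0.18182) + e^(−0.36364) + e^(−0.54545) + e^(−1.4545) = 0.83375 + 0.69514 + 0.57958 + 0.23352 = 2.3420.
P₂ = e^(−E₂/kT) / Z = 0.57958/2.3420 = 0.247.

0.247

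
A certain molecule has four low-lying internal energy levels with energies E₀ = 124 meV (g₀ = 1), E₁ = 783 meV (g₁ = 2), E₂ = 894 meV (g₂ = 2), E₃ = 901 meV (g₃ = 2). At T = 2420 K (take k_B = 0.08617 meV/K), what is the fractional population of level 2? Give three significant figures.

k_BT = 0.08617 × 2420 K = 208.53 meV.
Eᵢ/kT = 0.59464, 3.7549, 4.2872, 4.3207.
Z = Σ gᵢe^(−Eᵢ/kT) = 1·e^(−0.59464) + 2·e^(−3.7549) + 2·e^(−4.2872) + 2·e^(−4.3207) = 0.55176 + 0.046806 + 0.027487 + 0.026581 = 0.65263.
P₂ = g₂ e^(−E₂/kT) / Z = 0.027487/0.65263 = 0.0421.

0.0421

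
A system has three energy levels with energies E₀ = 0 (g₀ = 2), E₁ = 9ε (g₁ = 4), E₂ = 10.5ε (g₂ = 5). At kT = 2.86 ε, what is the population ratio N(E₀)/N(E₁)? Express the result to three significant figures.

11.6

n₀/n₁ = (g₀/g₁) exp[−(E₀−E₁)/kT] = (2/4) × exp(−(-9ε)/(2.86ε)) = (2/4) × exp(3.1469) = 11.6.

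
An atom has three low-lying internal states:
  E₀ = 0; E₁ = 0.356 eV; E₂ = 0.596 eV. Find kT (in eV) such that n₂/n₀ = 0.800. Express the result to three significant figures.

2.67 eV

n₂/n₀ = exp[−(E₂−E₀)/kT] = 0.800.
⇒ (E₂−E₀)/kT = ln(1/0.800) = ln(1.2500) = 0.22314.
kT = 0.596 eV / 0.22314 = 2.67 eV.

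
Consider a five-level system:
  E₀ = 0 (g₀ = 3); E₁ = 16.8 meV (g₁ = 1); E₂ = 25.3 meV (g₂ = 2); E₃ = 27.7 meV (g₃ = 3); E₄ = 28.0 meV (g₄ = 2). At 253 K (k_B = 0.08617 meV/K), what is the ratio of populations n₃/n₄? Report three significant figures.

k_BT = 0.08617 × 253 K = 21.801 meV.
n₃/n₄ = (g₃/g₄) exp[−(E₃−E₄)/kT] = (3/2) × exp(−(-0.3 meV)/(21.801 meV)) = (3/2) × exp(0.013761) = 1.52.

1.52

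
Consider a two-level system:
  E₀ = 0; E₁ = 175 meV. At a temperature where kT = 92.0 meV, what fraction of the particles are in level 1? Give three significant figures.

0.130

Eᵢ/kT = 0, 1.9022.
Z = Σ e^(−Eᵢ/kT) = e^(−0) + e^(−1.9022) = 1.0000 + 0.14924 = 1.1492.
P₁ = e^(−E₁/kT) / Z = 0.14924/1.1492 = 0.130.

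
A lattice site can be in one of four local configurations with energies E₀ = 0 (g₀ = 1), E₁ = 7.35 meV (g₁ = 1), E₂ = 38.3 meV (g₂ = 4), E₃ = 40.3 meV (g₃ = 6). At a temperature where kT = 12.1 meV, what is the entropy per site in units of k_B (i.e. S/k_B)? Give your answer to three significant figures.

1.48

Eᵢ/kT = 0, 0.60744, 3.1653, 3.3306.
Z = Σ gᵢe^(−Eᵢ/kT) = 1·e^(−0) + 1·e^(−0.60744) + 4·e^(−3.1653) + 6·e^(−3.3306) = 1.0000 + 0.54474 + 0.16881 + 0.21463 = 1.9282.
⟨E⟩ = Σ EᵢPᵢ = 9.9154 meV.
S/k_B = ln Z + ⟨E⟩/kT = ln(1.9282) + 9.9154/12.1 = 0.65659 + 0.81945 = 1.48.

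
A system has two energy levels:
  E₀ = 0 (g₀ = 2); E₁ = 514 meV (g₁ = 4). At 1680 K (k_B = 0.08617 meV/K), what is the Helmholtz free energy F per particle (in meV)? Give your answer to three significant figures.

-108 meV

k_BT = 0.08617 × 1680 K = 144.77 meV.
Eᵢ/kT = 0, 3.5505.
Z = Σ gᵢe^(−Eᵢ/kT) = 2·e^(−0) + 4·e^(−3.5505) = 2.0000 + 0.11484 = 2.1148.
F = −kT ln Z = −144.77 × ln(2.1148) = −144.77 × 0.74896 = -108 meV.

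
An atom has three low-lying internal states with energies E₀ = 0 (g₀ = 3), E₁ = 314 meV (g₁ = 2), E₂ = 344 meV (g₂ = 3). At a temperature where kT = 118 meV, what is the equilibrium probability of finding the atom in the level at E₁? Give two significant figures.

Eᵢ/kT = 0, 2.661, 2.915.
Z = Σ gᵢe^(−Eᵢ/kT) = 3·e^(−0) + 2·e^(−2.661) + 3·e^(−2.915) = 3.000 + 0.1398 + 0.1626 = 3.302.
P₁ = g₁ e^(−E₁/kT) / Z = 0.1398/3.302 = 0.042.

0.042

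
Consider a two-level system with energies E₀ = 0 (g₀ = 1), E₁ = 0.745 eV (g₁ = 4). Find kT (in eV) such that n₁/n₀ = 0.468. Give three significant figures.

0.347 eV

n₁/n₀ = (g₁/g₀) exp[−(E₁−E₀)/kT] = 0.468.
⇒ (E₁−E₀)/kT = ln((4/1)/0.468) = ln(8.5470) = 2.1456.
kT = 0.745 eV / 2.1456 = 0.347 eV.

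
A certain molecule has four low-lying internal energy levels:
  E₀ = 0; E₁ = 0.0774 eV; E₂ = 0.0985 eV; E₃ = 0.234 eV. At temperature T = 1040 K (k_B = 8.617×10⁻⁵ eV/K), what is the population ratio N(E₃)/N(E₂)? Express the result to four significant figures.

0.2205

k_BT = 8.617×10⁻⁵ × 1040 K = 0.0896168 eV.
n₃/n₂ = exp[−(E₃−E₂)/kT] = exp(−(0.1355 eV)/(0.0896168 eV)) = exp(-1.51199) = 0.2205.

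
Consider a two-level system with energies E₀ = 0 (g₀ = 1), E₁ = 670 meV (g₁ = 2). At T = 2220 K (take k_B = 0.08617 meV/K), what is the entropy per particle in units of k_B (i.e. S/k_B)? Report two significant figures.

k_BT = 0.08617 × 2220 K = 191.3 meV.
Eᵢ/kT = 0, 3.502.
Z = Σ gᵢe^(−Eᵢ/kT) = 1·e^(−0) + 2·e^(−3.502) = 1.000 + 0.06027 = 1.060.
⟨E⟩ = Σ EᵢPᵢ = 38.10 meV.
S/k_B = ln Z + ⟨E⟩/kT = ln(1.060) + 38.10/191.3 = 0.05827 + 0.1992 = 0.26.

0.26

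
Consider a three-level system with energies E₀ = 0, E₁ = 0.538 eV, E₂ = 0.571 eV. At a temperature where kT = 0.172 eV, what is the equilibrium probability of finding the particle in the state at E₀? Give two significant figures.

Eᵢ/kT = 0, 3.128, 3.320.
Z = Σ e^(−Eᵢ/kT) = e^(−0) + e^(−3.128) + e^(−3.320) = 1.000 + 0.04381 + 0.03615 = 1.080.
P₀ = e^(−E₀/kT) / Z = 1.000/1.080 = 0.93.

0.93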